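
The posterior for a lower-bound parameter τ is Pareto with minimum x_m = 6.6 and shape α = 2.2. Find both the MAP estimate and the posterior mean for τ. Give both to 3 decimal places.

The Pareto density is strictly decreasing on [x_m, ∞), so the mode is x_m = 6.600.
Mean = α·x_m/(α−1) = 2.2·6.6/1.2 = 12.100.
Right-skewed posterior ⇒ mode < mean.

MAP = 6.600; posterior mean = 12.100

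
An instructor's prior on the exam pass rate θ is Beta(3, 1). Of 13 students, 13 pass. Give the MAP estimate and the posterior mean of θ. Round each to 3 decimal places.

Posterior: Beta(3+13, 1+0) = Beta(16, 1).
Since β = 1 ≤ 1 and α > 1, the Beta density is monotone increasing on [0,1]; the mode is at 1.
Mean = 16/(16+1) = 0.941.
The posterior is left-skewed, so the mode exceeds the mean.

MAP: 1.000. Posterior mean: 0.941.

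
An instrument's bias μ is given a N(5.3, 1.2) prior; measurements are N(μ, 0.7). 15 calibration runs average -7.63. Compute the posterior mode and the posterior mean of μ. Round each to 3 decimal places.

Posterior for μ is Normal. Precision-weighted mean: (1/1.2·5.3 + 15/0.7·-7.63) / (1/1.2 + 15/0.7) = -7.146.
A Normal posterior is symmetric, so mode = mean.

posterior mode = -7.146, posterior mean = -7.146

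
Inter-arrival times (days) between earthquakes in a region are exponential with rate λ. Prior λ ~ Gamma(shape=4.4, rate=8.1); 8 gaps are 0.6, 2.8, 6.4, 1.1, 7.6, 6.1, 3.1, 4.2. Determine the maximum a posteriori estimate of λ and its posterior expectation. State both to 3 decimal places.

Σ times = 31.9. Posterior: Gamma(shape = 4.4+8 = 12.4, rate = 8.1+31.9 = 40.0).
Mode = (α−1)/β = 11.4/40.0 = 0.285.
Mean = α/β = 12.4/40.0 = 0.310.
The mean is pulled above the mode by the posterior's right skew.

MAP = 0.285, posterior mean = 0.310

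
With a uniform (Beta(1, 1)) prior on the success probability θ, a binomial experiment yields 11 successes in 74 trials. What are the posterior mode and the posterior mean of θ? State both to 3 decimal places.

MAP = 0.149, posterior mean = 0.158

Posterior: Beta(1+11, 1+63) = Beta(12, 64).
Mode = (12−1)/(12+64−2) = 11/74 = 0.149.
With a flat prior the MAP equals the MLE, 11/74.
Mean = 12/(12+64) = 12/76 = 0.158.
The posterior is right-skewed, so the mean exceeds the mode.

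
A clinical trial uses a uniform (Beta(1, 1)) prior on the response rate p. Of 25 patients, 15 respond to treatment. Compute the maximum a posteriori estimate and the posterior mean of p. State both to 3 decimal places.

MAP = 0.600, posterior mean = 0.593

Posterior: Beta(1+15, 1+10) = Beta(16, 11).
Mode = (16−1)/(16+11−2) = 15/25 = 0.600.
With a flat prior the MAP equals the MLE, 15/25.
Mean = 16/(16+11) = 16/27 = 0.593.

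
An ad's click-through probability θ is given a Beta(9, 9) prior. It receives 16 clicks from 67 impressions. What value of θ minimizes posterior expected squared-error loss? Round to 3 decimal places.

0.294

Posterior: Beta(9+16, 9+51) = Beta(25, 60).
Mode = (25−1)/(25+60−2) = 24/83 = 0.289.
Mean = 25/(25+60) = 25/85 = 0.294.
Squared-error loss ⇒ the optimal estimator is the posterior mean.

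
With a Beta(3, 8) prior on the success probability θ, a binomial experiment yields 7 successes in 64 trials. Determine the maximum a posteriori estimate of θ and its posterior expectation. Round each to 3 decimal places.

Posterior: Beta(3+7, 8+57) = Beta(10, 65).
Mode = (10−1)/(10+65−2) = 9/73 = 0.123.
Mean = 10/(10+65) = 10/75 = 0.133.
The mean is pulled above the mode by the posterior's right skew.

MAP = 0.123, posterior mean = 0.133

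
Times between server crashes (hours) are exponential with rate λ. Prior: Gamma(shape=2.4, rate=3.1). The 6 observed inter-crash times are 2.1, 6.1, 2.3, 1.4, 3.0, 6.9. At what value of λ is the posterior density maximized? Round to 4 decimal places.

Σ times = 21.8. Posterior: Gamma(shape = 2.4+6 = 8.4, rate = 3.1+21.8 = 24.9).
Mode = (α−1)/β = 7.4/24.9 = 0.2972.
Mean = α/β = 8.4/24.9 = 0.3373.
This is the posterior mode — the MAP estimate.

0.2972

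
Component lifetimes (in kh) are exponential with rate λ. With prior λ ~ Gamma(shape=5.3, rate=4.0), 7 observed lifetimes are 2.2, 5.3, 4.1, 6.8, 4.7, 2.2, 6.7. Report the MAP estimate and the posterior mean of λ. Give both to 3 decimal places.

Σ times = 32.0. Posterior: Gamma(shape = 5.3+7 = 12.3, rate = 4.0+32.0 = 36.0).
Mode = (α−1)/β = 11.3/36.0 = 0.314.
Mean = α/β = 12.3/36.0 = 0.342.

MAP estimate = 0.314, posterior mean = 0.342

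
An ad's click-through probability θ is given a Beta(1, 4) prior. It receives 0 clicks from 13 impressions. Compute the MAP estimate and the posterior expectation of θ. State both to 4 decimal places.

Posterior: Beta(1+0, 4+13) = Beta(1, 17).
Since α = 1 ≤ 1 and β > 1, the Beta density is monotone decreasing on [0,1]; the mode is at 0.
Mean = 1/(1+17) = 0.0556.
Mean > mode: the posterior has a right tail.

MAP = 0.0000, posterior mean = 0.0556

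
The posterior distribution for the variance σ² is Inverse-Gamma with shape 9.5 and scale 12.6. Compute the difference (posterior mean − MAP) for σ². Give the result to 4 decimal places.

0.2824

Mode = β/(α+1) = 12.6/10.5 = 1.2000.
Mean = β/(α−1) = 12.6/8.5 = 1.4824.
Difference = 1.4824 − 1.2000 = 0.2824.
The mean is pulled above the mode by the posterior's right skew.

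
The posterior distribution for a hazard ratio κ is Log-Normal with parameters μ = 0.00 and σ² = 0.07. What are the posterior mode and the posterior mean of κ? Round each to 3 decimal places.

Mode = exp(μ − σ²) = exp(-0.07) = 0.932.
Mean = exp(μ + σ²/2) = exp(0.035) = 1.036.

MAP = 0.932, posterior mean = 1.036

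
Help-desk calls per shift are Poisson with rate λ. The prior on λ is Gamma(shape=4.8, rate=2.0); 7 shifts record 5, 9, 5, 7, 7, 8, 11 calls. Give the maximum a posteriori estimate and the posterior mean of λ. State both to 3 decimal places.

maximum a posteriori estimate = 6.200, posterior mean = 6.311

Σ counts = 52. Posterior: Gamma(shape = 4.8+52 = 56.8, rate = 2.0+7 = 9.0).
Mode = (α−1)/β = 55.8/9.0 = 6.200.
Mean = α/β = 56.8/9.0 = 6.311.
The posterior is right-skewed, so the mean exceeds the mode.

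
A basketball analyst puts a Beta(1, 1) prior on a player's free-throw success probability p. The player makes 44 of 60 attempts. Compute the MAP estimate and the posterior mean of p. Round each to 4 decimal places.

p_MAP = 0.7333, E[p|data] = 0.7258

Posterior: Beta(1+44, 1+16) = Beta(45, 17).
Mode = (45−1)/(45+17−2) = 44/60 = 0.7333.
With a flat prior the MAP equals the MLE, 44/60.
Mean = 45/(45+17) = 45/62 = 0.7258.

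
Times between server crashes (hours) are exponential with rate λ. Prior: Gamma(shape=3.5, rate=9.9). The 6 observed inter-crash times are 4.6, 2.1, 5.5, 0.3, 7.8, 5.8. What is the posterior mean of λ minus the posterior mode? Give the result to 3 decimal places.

0.028

Σ times = 26.1. Posterior: Gamma(shape = 3.5+6 = 9.5, rate = 9.9+26.1 = 36.0).
Mode = (α−1)/β = 8.5/36.0 = 0.236.
Mean = α/β = 9.5/36.0 = 0.264.
Difference = 0.264 − 0.236 = 0.028.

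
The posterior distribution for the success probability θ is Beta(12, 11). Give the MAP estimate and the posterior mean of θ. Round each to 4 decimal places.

MAP estimate = 0.5238, posterior mean = 0.5217

Mode = (12−1)/(12+11−2) = 11/21 = 0.5238.
Mean = 12/(12+11) = 12/23 = 0.5217.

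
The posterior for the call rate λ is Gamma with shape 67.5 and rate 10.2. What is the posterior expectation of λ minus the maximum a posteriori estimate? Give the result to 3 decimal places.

Mode = (α−1)/β = 66.5/10.2 = 6.520.
Mean = α/β = 67.5/10.2 = 6.618.
Difference = 6.618 − 6.520 = 0.098.
Mean > mode: the posterior has a right tail.

0.098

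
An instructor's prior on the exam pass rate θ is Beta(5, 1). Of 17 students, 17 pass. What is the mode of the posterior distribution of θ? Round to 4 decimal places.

1.0000

Posterior: Beta(5+17, 1+0) = Beta(22, 1).
Since β = 1 ≤ 1 and α > 1, the Beta density is monotone increasing on [0,1]; the mode is at 1.
Mean = 22/(22+1) = 0.9565.
This is the posterior mode — the MAP estimate.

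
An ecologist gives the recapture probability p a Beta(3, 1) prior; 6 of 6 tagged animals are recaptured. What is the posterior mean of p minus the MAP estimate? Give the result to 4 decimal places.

-0.1000

Posterior: Beta(3+6, 1+0) = Beta(9, 1).
Since β = 1 ≤ 1 and α > 1, the Beta density is monotone increasing on [0,1]; the mode is at 1.
Mean = 9/(9+1) = 0.9000.
Difference = 0.9000 − 1.0000 = -0.1000.
The mean is pulled below the mode by the posterior's left skew.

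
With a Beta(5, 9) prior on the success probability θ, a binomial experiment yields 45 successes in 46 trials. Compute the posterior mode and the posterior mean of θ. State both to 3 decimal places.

MAP = 0.845, posterior mean = 0.833

Posterior: Beta(5+45, 9+1) = Beta(50, 10).
Mode = (50−1)/(50+10−2) = 49/58 = 0.845.
Mean = 50/(50+10) = 50/60 = 0.833.
Left-skewed posterior ⇒ mean < mode.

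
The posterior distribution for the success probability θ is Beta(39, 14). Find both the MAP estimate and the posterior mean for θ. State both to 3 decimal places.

MAP estimate = 0.745, posterior mean = 0.736

Mode = (39−1)/(39+14−2) = 38/51 = 0.745.
Mean = 39/(39+14) = 39/53 = 0.736.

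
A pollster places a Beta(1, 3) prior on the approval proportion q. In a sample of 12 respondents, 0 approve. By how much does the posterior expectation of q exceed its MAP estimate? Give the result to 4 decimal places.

Posterior: Beta(1+0, 3+12) = Beta(1, 15).
Since α = 1 ≤ 1 and β > 1, the Beta density is monotone decreasing on [0,1]; the mode is at 0.
Mean = 1/(1+15) = 0.0625.
Difference = 0.0625 − 0.0000 = 0.0625.

0.0625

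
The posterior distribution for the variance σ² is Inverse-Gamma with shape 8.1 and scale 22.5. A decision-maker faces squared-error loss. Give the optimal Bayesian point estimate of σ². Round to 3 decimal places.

3.169

Mode = β/(α+1) = 22.5/9.1 = 2.473.
Mean = β/(α−1) = 22.5/7.1 = 3.169.
Squared-error loss ⇒ the optimal estimator is the posterior mean.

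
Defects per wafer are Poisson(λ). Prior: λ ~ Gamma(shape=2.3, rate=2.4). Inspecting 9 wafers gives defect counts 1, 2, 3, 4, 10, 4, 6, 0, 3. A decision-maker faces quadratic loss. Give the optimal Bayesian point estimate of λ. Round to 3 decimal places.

3.096

Σ counts = 33. Posterior: Gamma(shape = 2.3+33 = 35.3, rate = 2.4+9 = 11.4).
Mode = (α−1)/β = 34.3/11.4 = 3.009.
Mean = α/β = 35.3/11.4 = 3.096.
Quadratic loss ⇒ the optimal estimator is the posterior mean.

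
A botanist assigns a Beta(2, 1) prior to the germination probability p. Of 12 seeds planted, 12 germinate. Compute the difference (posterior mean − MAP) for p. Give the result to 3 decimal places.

Posterior: Beta(2+12, 1+0) = Beta(14, 1).
Since β = 1 ≤ 1 and α > 1, the Beta density is monotone increasing on [0,1]; the mode is at 1.
Mean = 14/(14+1) = 0.933.
Difference = 0.933 − 1.000 = -0.067.
Mode > mean: the posterior has a left tail.

-0.067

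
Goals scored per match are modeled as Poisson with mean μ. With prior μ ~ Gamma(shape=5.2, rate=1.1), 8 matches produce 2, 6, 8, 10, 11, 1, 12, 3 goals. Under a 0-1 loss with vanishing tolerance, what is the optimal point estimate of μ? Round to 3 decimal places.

6.286

Σ counts = 53. Posterior: Gamma(shape = 5.2+53 = 58.2, rate = 1.1+8 = 9.1).
Mode = (α−1)/β = 57.2/9.1 = 6.286.
Mean = α/β = 58.2/9.1 = 6.396.
This is the posterior mode — the MAP estimate.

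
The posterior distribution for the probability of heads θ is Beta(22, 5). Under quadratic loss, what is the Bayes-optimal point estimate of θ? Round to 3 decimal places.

Mode = (22−1)/(22+5−2) = 21/25 = 0.840.
Mean = 22/(22+5) = 22/27 = 0.815.
Quadratic loss ⇒ the optimal estimator is the posterior mean.

0.815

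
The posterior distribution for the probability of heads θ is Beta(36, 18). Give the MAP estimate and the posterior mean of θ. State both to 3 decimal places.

MAP = 0.673; posterior mean = 0.667

Mode = (36−1)/(36+18−2) = 35/52 = 0.673.
Mean = 36/(36+18) = 36/54 = 0.667.
Mode > mean: the posterior has a left tail.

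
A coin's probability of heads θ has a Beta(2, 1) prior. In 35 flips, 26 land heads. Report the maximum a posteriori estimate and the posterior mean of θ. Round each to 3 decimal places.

Posterior: Beta(2+26, 1+9) = Beta(28, 10).
Mode = (28−1)/(28+10−2) = 27/36 = 0.750.
Mean = 28/(28+10) = 28/38 = 0.737.

MAP = 0.750, posterior mean = 0.737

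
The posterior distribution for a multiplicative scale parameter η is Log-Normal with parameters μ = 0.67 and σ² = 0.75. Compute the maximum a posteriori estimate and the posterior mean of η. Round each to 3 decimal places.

Mode = exp(μ − σ²) = exp(-0.08) = 0.923.
Mean = exp(μ + σ²/2) = exp(1.045) = 2.843.
The mean is pulled above the mode by the posterior's right skew.

MAP = 0.923; posterior mean = 2.843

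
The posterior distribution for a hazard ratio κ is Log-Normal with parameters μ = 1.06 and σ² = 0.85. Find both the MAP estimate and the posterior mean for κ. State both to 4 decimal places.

Mode = exp(μ − σ²) = exp(0.21) = 1.2337.
Mean = exp(μ + σ²/2) = exp(1.485) = 4.4150.
The posterior is right-skewed, so the mean exceeds the mode.

κ_MAP = 1.2337, E[κ|data] = 4.4150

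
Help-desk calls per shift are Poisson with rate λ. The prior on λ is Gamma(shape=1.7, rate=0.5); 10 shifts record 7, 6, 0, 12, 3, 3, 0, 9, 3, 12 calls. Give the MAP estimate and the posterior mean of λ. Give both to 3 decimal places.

MAP estimate = 5.305, posterior mean = 5.400

Σ counts = 55. Posterior: Gamma(shape = 1.7+55 = 56.7, rate = 0.5+10 = 10.5).
Mode = (α−1)/β = 55.7/10.5 = 5.305.
Mean = α/β = 56.7/10.5 = 5.400.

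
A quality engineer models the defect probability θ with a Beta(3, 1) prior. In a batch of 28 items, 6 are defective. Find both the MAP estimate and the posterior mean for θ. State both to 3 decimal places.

Posterior: Beta(3+6, 1+22) = Beta(9, 23).
Mode = (9−1)/(9+23−2) = 8/30 = 0.267.
Mean = 9/(9+23) = 9/32 = 0.281.
Right-skewed posterior ⇒ mode < mean.

MAP = 0.267; posterior mean = 0.281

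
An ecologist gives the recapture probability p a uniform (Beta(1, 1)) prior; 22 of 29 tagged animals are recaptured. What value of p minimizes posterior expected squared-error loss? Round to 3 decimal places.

0.742

Posterior: Beta(1+22, 1+7) = Beta(23, 8).
Mode = (23−1)/(23+8−2) = 22/29 = 0.759.
With a flat prior the MAP equals the MLE, 22/29.
Mean = 23/(23+8) = 23/31 = 0.742.
Squared-error loss ⇒ the optimal estimator is the posterior mean.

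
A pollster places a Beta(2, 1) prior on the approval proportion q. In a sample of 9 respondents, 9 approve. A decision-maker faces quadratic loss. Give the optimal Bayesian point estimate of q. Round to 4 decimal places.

Posterior: Beta(2+9, 1+0) = Beta(11, 1).
Since β = 1 ≤ 1 and α > 1, the Beta density is monotone increasing on [0,1]; the mode is at 1.
Mean = 11/(11+1) = 0.9167.
Quadratic loss ⇒ the optimal estimator is the posterior mean.

0.9167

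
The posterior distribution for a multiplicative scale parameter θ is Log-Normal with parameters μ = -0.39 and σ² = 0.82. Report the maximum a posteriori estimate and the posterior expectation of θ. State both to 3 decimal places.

Mode = exp(μ − σ²) = exp(-1.21) = 0.298.
Mean = exp(μ + σ²/2) = exp(0.020) = 1.020.
The mean is pulled above the mode by the posterior's right skew.

θ_MAP = 0.298, E[θ|data] = 1.020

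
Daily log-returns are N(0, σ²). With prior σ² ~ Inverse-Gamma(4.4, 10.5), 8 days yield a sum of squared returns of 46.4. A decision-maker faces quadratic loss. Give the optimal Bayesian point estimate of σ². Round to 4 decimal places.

Posterior: Inverse-Gamma(shape = 4.4+8/2 = 8.4, scale = 10.5+46.4/2 = 33.7).
Mode = β/(α+1) = 33.7/9.4 = 3.5851.
Mean = β/(α−1) = 33.7/7.4 = 4.5541.
Quadratic loss ⇒ the optimal estimator is the posterior mean.

4.5541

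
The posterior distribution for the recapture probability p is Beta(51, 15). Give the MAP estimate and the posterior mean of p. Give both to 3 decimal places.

Mode = (51−1)/(51+15−2) = 50/64 = 0.781.
Mean = 51/(51+15) = 51/66 = 0.773.
Left-skewed posterior ⇒ mean < mode.

p_MAP = 0.781, E[p|data] = 0.773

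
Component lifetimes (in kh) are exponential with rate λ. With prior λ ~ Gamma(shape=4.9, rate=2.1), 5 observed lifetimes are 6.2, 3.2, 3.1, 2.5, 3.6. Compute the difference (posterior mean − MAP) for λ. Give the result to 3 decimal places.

Σ times = 18.6. Posterior: Gamma(shape = 4.9+5 = 9.9, rate = 2.1+18.6 = 20.7).
Mode = (α−1)/β = 8.9/20.7 = 0.430.
Mean = α/β = 9.9/20.7 = 0.478.
Difference = 0.478 − 0.430 = 0.048.

0.048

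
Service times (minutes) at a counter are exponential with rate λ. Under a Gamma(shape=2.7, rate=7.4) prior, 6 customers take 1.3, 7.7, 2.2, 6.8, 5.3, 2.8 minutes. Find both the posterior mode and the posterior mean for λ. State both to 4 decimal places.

Σ times = 26.1. Posterior: Gamma(shape = 2.7+6 = 8.7, rate = 7.4+26.1 = 33.5).
Mode = (α−1)/β = 7.7/33.5 = 0.2299.
Mean = α/β = 8.7/33.5 = 0.2597.
Mean > mode: the posterior has a right tail.

MAP: 0.2299. Posterior mean: 0.2597.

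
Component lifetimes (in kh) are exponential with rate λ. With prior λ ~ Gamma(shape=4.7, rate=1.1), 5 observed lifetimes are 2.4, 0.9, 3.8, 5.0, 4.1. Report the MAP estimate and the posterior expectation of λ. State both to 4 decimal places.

Σ times = 16.2. Posterior: Gamma(shape = 4.7+5 = 9.7, rate = 1.1+16.2 = 17.3).
Mode = (α−1)/β = 8.7/17.3 = 0.5029.
Mean = α/β = 9.7/17.3 = 0.5607.

λ_MAP = 0.5029, E[λ|data] = 0.5607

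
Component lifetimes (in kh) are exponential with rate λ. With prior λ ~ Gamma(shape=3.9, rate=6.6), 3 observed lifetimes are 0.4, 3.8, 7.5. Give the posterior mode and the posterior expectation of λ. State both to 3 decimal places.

Σ times = 11.7. Posterior: Gamma(shape = 3.9+3 = 6.9, rate = 6.6+11.7 = 18.3).
Mode = (α−1)/β = 5.9/18.3 = 0.322.
Mean = α/β = 6.9/18.3 = 0.377.

MAP = 0.322; posterior mean = 0.377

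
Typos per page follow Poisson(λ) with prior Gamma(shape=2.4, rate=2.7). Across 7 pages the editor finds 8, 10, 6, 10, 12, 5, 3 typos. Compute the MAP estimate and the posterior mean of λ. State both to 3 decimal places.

MAP = 5.711, posterior mean = 5.814

Σ counts = 54. Posterior: Gamma(shape = 2.4+54 = 56.4, rate = 2.7+7 = 9.7).
Mode = (α−1)/β = 55.4/9.7 = 5.711.
Mean = α/β = 56.4/9.7 = 5.814.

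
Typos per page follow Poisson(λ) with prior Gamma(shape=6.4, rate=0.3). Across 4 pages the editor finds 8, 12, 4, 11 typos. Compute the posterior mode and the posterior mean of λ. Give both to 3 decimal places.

MAP = 9.395; posterior mean = 9.628

Σ counts = 35. Posterior: Gamma(shape = 6.4+35 = 41.4, rate = 0.3+4 = 4.3).
Mode = (α−1)/β = 40.4/4.3 = 9.395.
Mean = α/β = 41.4/4.3 = 9.628.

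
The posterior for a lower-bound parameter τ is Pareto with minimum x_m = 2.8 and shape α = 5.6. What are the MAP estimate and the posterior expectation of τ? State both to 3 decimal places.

The Pareto density is strictly decreasing on [x_m, ∞), so the mode is x_m = 2.800.
Mean = α·x_m/(α−1) = 5.6·2.8/4.6 = 3.409.
The mean is pulled above the mode by the posterior's right skew.

τ_MAP = 2.800, E[τ|data] = 3.409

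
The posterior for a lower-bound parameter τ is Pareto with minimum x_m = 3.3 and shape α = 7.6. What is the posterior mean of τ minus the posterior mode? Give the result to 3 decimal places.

0.500

The Pareto density is strictly decreasing on [x_m, ∞), so the mode is x_m = 3.300.
Mean = α·x_m/(α−1) = 7.6·3.3/6.6 = 3.800.
Difference = 3.800 − 3.300 = 0.500.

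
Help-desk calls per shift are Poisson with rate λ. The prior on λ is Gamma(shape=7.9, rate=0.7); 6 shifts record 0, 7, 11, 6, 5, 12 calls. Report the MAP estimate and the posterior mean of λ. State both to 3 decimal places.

Σ counts = 41. Posterior: Gamma(shape = 7.9+41 = 48.9, rate = 0.7+6 = 6.7).
Mode = (α−1)/β = 47.9/6.7 = 7.149.
Mean = α/β = 48.9/6.7 = 7.299.
The mean is pulled above the mode by the posterior's right skew.

λ_MAP = 7.149, E[λ|data] = 7.299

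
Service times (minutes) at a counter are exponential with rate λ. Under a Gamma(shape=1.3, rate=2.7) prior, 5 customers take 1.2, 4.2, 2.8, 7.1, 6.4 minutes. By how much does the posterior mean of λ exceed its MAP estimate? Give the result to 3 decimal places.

0.041

Σ times = 21.7. Posterior: Gamma(shape = 1.3+5 = 6.3, rate = 2.7+21.7 = 24.4).
Mode = (α−1)/β = 5.3/24.4 = 0.217.
Mean = α/β = 6.3/24.4 = 0.258.
Difference = 0.258 − 0.217 = 0.041.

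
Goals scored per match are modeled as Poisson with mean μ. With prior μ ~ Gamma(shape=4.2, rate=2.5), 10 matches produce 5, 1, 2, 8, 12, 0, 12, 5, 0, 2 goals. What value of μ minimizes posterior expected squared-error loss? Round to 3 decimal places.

4.096

Σ counts = 47. Posterior: Gamma(shape = 4.2+47 = 51.2, rate = 2.5+10 = 12.5).
Mode = (α−1)/β = 50.2/12.5 = 4.016.
Mean = α/β = 51.2/12.5 = 4.096.
Squared-error loss ⇒ the optimal estimator is the posterior mean.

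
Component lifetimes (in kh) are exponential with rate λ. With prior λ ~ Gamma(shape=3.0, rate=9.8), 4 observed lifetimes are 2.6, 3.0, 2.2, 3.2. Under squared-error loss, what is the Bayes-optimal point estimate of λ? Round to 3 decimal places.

Σ times = 11.0. Posterior: Gamma(shape = 3.0+4 = 7.0, rate = 9.8+11.0 = 20.8).
Mode = (α−1)/β = 6.0/20.8 = 0.288.
Mean = α/β = 7.0/20.8 = 0.337.
Squared-error loss ⇒ the optimal estimator is the posterior mean.

0.337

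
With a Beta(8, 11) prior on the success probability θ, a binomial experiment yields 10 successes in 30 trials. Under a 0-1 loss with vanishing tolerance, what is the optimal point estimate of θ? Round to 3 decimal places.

0.362

Posterior: Beta(8+10, 11+20) = Beta(18, 31).
Mode = (18−1)/(18+31−2) = 17/47 = 0.362.
Mean = 18/(18+31) = 18/49 = 0.367.
This is the posterior mode — the MAP estimate.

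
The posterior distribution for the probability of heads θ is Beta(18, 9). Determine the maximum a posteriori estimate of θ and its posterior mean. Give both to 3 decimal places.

θ_MAP = 0.680, E[θ|data] = 0.667

Mode = (18−1)/(18+9−2) = 17/25 = 0.680.
Mean = 18/(18+9) = 18/27 = 0.667.
The posterior is left-skewed, so the mode exceeds the mean.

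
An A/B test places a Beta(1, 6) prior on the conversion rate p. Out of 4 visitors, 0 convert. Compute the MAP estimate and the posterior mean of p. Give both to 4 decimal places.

p_MAP = 0.0000, E[p|data] = 0.0909

Posterior: Beta(1+0, 6+4) = Beta(1, 10).
Since α = 1 ≤ 1 and β > 1, the Beta density is monotone decreasing on [0,1]; the mode is at 0.
Mean = 1/(1+10) = 0.0909.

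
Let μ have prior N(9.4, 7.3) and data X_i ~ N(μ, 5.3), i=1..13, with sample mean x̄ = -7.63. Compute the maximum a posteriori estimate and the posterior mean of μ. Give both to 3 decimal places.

Posterior for μ is Normal. Precision-weighted mean: (1/7.3·9.4 + 13/5.3·-7.63) / (1/7.3 + 13/5.3) = -6.729.
A Normal posterior is symmetric, so mode = mean.

MAP: -6.729. Posterior mean: -6.729.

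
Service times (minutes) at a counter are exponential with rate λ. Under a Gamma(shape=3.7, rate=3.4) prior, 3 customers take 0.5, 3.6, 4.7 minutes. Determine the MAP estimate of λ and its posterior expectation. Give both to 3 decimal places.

Σ times = 8.8. Posterior: Gamma(shape = 3.7+3 = 6.7, rate = 3.4+8.8 = 12.2).
Mode = (α−1)/β = 5.7/12.2 = 0.467.
Mean = α/β = 6.7/12.2 = 0.549.
The mean is pulled above the mode by the posterior's right skew.

λ_MAP = 0.467, E[λ|data] = 0.549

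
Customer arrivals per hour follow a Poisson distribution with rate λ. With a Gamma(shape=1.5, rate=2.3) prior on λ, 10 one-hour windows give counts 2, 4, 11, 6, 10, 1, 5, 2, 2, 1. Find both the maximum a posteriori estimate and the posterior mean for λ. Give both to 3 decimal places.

MAP: 3.618. Posterior mean: 3.699.

Σ counts = 44. Posterior: Gamma(shape = 1.5+44 = 45.5, rate = 2.3+10 = 12.3).
Mode = (α−1)/β = 44.5/12.3 = 3.618.
Mean = α/β = 45.5/12.3 = 3.699.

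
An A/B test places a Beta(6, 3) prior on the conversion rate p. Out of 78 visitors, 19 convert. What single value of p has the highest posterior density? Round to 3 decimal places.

Posterior: Beta(6+19, 3+59) = Beta(25, 62).
Mode = (25−1)/(25+62−2) = 24/85 = 0.282.
Mean = 25/(25+62) = 25/87 = 0.287.
This is the posterior mode — the MAP estimate.

0.282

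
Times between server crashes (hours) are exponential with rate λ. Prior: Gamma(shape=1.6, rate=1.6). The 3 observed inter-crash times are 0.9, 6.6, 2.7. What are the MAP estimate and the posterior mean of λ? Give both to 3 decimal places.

MAP = 0.305, posterior mean = 0.390

Σ times = 10.2. Posterior: Gamma(shape = 1.6+3 = 4.6, rate = 1.6+10.2 = 11.8).
Mode = (α−1)/β = 3.6/11.8 = 0.305.
Mean = α/β = 4.6/11.8 = 0.390.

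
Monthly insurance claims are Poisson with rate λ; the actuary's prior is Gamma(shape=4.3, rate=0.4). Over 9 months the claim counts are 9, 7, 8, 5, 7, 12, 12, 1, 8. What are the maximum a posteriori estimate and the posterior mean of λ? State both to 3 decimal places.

MAP = 7.691, posterior mean = 7.798

Σ counts = 69. Posterior: Gamma(shape = 4.3+69 = 73.3, rate = 0.4+9 = 9.4).
Mode = (α−1)/β = 72.3/9.4 = 7.691.
Mean = α/β = 73.3/9.4 = 7.798.
The mean is pulled above the mode by the posterior's right skew.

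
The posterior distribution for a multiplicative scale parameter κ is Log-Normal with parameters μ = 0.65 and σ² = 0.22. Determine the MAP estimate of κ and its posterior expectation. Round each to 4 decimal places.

MAP = 1.5373, posterior mean = 2.1383

Mode = exp(μ − σ²) = exp(0.43) = 1.5373.
Mean = exp(μ + σ²/2) = exp(0.760) = 2.1383.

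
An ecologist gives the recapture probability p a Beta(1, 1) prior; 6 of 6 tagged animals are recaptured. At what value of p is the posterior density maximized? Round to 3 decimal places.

Posterior: Beta(1+6, 1+0) = Beta(7, 1).
Since β = 1 ≤ 1 and α > 1, the Beta density is monotone increasing on [0,1]; the mode is at 1.
Mean = 7/(7+1) = 0.875.
This is the posterior mode — the MAP estimate.

1.000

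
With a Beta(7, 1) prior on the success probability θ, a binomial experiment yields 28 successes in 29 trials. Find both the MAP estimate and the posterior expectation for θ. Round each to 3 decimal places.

Posterior: Beta(7+28, 1+1) = Beta(35, 2).
Mode = (35−1)/(35+2−2) = 34/35 = 0.971.
Mean = 35/(35+2) = 35/37 = 0.946.

MAP: 0.971. Posterior mean: 0.946.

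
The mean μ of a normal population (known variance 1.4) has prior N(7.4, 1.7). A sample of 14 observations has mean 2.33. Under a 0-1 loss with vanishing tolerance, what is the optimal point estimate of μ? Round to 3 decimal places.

Posterior for μ is Normal. Precision-weighted mean: (1/1.7·7.4 + 14/1.4·2.33) / (1/1.7 + 14/1.4) = 2.612.
A Normal posterior is symmetric, so mode = mean.
This is the posterior mode — the MAP estimate.

2.612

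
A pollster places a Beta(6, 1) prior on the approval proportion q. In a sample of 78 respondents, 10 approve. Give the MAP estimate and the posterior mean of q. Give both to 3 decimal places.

q_MAP = 0.181, E[q|data] = 0.188

Posterior: Beta(6+10, 1+68) = Beta(16, 69).
Mode = (16−1)/(16+69−2) = 15/83 = 0.181.
Mean = 16/(16+69) = 16/85 = 0.188.
Mean > mode: the posterior has a right tail.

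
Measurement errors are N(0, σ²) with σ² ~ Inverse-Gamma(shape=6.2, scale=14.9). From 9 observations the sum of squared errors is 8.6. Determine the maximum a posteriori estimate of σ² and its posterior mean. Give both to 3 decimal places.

Posterior: Inverse-Gamma(shape = 6.2+9/2 = 10.7, scale = 14.9+8.6/2 = 19.2).
Mode = β/(α+1) = 19.2/11.7 = 1.641.
Mean = β/(α−1) = 19.2/9.7 = 1.979.

MAP = 1.641, posterior mean = 1.979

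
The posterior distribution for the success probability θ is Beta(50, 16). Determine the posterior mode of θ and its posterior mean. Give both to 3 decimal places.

θ_MAP = 0.766, E[θ|data] = 0.758

Mode = (50−1)/(50+16−2) = 49/64 = 0.766.
Mean = 50/(50+16) = 50/66 = 0.758.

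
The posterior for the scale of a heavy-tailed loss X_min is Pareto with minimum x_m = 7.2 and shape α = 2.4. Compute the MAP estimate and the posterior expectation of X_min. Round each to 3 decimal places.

MAP = 7.200, posterior mean = 12.343

The Pareto density is strictly decreasing on [x_m, ∞), so the mode is x_m = 7.200.
Mean = α·x_m/(α−1) = 2.4·7.2/1.4 = 12.343.
The mean is pulled above the mode by the posterior's right skew.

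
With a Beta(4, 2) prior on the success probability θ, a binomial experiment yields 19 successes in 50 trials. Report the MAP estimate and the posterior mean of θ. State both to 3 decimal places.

θ_MAP = 0.407, E[θ|data] = 0.411

Posterior: Beta(4+19, 2+31) = Beta(23, 33).
Mode = (23−1)/(23+33−2) = 22/54 = 0.407.
Mean = 23/(23+33) = 23/56 = 0.411.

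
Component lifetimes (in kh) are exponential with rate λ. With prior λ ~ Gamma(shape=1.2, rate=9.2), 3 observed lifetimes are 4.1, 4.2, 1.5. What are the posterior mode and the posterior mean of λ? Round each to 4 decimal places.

λ_MAP = 0.1684, E[λ|data] = 0.2211

Σ times = 9.8. Posterior: Gamma(shape = 1.2+3 = 4.2, rate = 9.2+9.8 = 19.0).
Mode = (α−1)/β = 3.2/19.0 = 0.1684.
Mean = α/β = 4.2/19.0 = 0.2211.
The mean is pulled above the mode by the posterior's right skew.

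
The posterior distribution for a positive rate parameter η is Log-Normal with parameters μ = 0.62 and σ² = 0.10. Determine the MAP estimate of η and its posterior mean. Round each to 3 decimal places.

MAP: 1.682. Posterior mean: 1.954.

Mode = exp(μ − σ²) = exp(0.52) = 1.682.
Mean = exp(μ + σ²/2) = exp(0.670) = 1.954.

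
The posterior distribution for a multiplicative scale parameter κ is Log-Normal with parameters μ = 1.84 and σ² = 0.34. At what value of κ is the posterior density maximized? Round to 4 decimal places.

4.4817

Mode = exp(μ − σ²) = exp(1.50) = 4.4817.
Mean = exp(μ + σ²/2) = exp(2.010) = 7.4633.
This is the posterior mode — the MAP estimate.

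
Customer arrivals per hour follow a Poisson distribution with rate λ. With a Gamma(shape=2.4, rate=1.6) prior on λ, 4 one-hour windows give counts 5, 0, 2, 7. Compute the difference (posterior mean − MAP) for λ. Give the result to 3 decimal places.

0.179

Σ counts = 14. Posterior: Gamma(shape = 2.4+14 = 16.4, rate = 1.6+4 = 5.6).
Mode = (α−1)/β = 15.4/5.6 = 2.750.
Mean = α/β = 16.4/5.6 = 2.929.
Difference = 2.929 − 2.750 = 0.179.
The posterior is right-skewed, so the mean exceeds the mode.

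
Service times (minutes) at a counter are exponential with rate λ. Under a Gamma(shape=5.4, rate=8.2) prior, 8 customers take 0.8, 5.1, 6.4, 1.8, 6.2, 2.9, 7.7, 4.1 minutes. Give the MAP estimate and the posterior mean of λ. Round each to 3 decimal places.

MAP: 0.287. Posterior mean: 0.310.

Σ times = 35.0. Posterior: Gamma(shape = 5.4+8 = 13.4, rate = 8.2+35.0 = 43.2).
Mode = (α−1)/β = 12.4/43.2 = 0.287.
Mean = α/β = 13.4/43.2 = 0.310.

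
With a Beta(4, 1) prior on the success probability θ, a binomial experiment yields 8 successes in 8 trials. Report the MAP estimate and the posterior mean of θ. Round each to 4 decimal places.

MAP = 1.0000; posterior mean = 0.9231

Posterior: Beta(4+8, 1+0) = Beta(12, 1).
Since β = 1 ≤ 1 and α > 1, the Beta density is monotone increasing on [0,1]; the mode is at 1.
Mean = 12/(12+1) = 0.9231.
The posterior is left-skewed, so the mode exceeds the mean.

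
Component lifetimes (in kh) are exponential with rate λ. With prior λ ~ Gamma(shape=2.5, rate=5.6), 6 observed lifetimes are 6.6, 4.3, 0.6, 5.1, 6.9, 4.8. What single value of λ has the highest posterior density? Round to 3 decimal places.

0.221

Σ times = 28.3. Posterior: Gamma(shape = 2.5+6 = 8.5, rate = 5.6+28.3 = 33.9).
Mode = (α−1)/β = 7.5/33.9 = 0.221.
Mean = α/β = 8.5/33.9 = 0.251.
This is the posterior mode — the MAP estimate.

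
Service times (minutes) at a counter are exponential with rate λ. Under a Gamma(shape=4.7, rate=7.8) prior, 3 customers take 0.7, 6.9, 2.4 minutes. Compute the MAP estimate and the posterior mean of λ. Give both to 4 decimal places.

MAP: 0.3764. Posterior mean: 0.4326.

Σ times = 10.0. Posterior: Gamma(shape = 4.7+3 = 7.7, rate = 7.8+10.0 = 17.8).
Mode = (α−1)/β = 6.7/17.8 = 0.3764.
Mean = α/β = 7.7/17.8 = 0.4326.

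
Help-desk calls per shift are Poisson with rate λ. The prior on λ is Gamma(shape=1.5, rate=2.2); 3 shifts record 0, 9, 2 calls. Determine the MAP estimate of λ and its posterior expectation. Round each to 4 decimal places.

Σ counts = 11. Posterior: Gamma(shape = 1.5+11 = 12.5, rate = 2.2+3 = 5.2).
Mode = (α−1)/β = 11.5/5.2 = 2.2115.
Mean = α/β = 12.5/5.2 = 2.4038.

MAP = 2.2115, posterior mean = 2.4038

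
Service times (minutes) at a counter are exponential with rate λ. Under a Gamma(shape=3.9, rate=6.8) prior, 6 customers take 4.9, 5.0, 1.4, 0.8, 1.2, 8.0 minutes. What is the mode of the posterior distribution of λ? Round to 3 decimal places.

0.317

Σ times = 21.3. Posterior: Gamma(shape = 3.9+6 = 9.9, rate = 6.8+21.3 = 28.1).
Mode = (α−1)/β = 8.9/28.1 = 0.317.
Mean = α/β = 9.9/28.1 = 0.352.
This is the posterior mode — the MAP estimate.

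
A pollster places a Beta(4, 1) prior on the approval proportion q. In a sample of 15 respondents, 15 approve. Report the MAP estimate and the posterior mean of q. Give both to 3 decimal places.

q_MAP = 1.000, E[q|data] = 0.950

Posterior: Beta(4+15, 1+0) = Beta(19, 1).
Since β = 1 ≤ 1 and α > 1, the Beta density is monotone increasing on [0,1]; the mode is at 1.
Mean = 19/(19+1) = 0.950.
The mean is pulled below the mode by the posterior's left skew.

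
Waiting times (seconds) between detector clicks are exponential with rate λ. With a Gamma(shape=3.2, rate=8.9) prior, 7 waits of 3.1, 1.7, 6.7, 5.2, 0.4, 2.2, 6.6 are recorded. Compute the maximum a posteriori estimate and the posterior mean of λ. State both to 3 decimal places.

MAP = 0.264, posterior mean = 0.293

Σ times = 25.9. Posterior: Gamma(shape = 3.2+7 = 10.2, rate = 8.9+25.9 = 34.8).
Mode = (α−1)/β = 9.2/34.8 = 0.264.
Mean = α/β = 10.2/34.8 = 0.293.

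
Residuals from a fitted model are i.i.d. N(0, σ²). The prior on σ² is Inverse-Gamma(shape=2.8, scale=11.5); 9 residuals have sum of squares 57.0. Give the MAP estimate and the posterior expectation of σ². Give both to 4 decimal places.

MAP = 4.8193; posterior mean = 6.3492

Posterior: Inverse-Gamma(shape = 2.8+9/2 = 7.3, scale = 11.5+57.0/2 = 40.0).
Mode = β/(α+1) = 40.0/8.3 = 4.8193.
Mean = β/(α−1) = 40.0/6.3 = 6.3492.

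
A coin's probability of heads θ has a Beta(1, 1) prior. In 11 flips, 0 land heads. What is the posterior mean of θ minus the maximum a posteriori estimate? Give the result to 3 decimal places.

Posterior: Beta(1+0, 1+11) = Beta(1, 12).
Since α = 1 ≤ 1 and β > 1, the Beta density is monotone decreasing on [0,1]; the mode is at 0.
Mean = 1/(1+12) = 0.077.
Difference = 0.077 − 0.000 = 0.077.
Right-skewed posterior ⇒ mode < mean.

0.077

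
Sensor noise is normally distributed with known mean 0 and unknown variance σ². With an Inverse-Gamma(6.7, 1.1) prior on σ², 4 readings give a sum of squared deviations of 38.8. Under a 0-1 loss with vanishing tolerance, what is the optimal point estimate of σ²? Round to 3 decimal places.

Posterior: Inverse-Gamma(shape = 6.7+4/2 = 8.7, scale = 1.1+38.8/2 = 20.5).
Mode = β/(α+1) = 20.5/9.7 = 2.113.
Mean = β/(α−1) = 20.5/7.7 = 2.662.
This is the posterior mode — the MAP estimate.

2.113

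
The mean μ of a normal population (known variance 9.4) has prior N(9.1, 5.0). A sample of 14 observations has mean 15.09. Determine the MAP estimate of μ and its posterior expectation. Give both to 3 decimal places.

Posterior for μ is Normal. Precision-weighted mean: (1/5.0·9.1 + 14/9.4·15.09) / (1/5.0 + 14/9.4) = 14.381.
A Normal posterior is symmetric, so mode = mean.

MAP = 14.381, posterior mean = 14.381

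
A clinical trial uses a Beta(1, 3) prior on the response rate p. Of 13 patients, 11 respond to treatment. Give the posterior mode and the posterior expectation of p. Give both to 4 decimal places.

Posterior: Beta(1+11, 3+2) = Beta(12, 5).
Mode = (12−1)/(12+5−2) = 11/15 = 0.7333.
Mean = 12/(12+5) = 12/17 = 0.7059.

posterior mode = 0.7333, posterior expectation = 0.7059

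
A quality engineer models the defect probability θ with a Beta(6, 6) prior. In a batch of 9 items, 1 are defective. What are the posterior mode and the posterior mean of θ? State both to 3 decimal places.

Posterior: Beta(6+1, 6+8) = Beta(7, 14).
Mode = (7−1)/(7+14−2) = 6/19 = 0.316.
Mean = 7/(7+14) = 7/21 = 0.333.

MAP: 0.316. Posterior mean: 0.333.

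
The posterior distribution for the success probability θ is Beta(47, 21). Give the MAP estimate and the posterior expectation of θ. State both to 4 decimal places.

Mode = (47−1)/(47+21−2) = 46/66 = 0.6970.
Mean = 47/(47+21) = 47/68 = 0.6912.

θ_MAP = 0.6970, E[θ|data] = 0.6912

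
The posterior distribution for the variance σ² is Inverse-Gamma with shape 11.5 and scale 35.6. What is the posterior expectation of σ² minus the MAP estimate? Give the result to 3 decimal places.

0.542

Mode = β/(α+1) = 35.6/12.5 = 2.848.
Mean = β/(α−1) = 35.6/10.5 = 3.390.
Difference = 3.390 − 2.848 = 0.542.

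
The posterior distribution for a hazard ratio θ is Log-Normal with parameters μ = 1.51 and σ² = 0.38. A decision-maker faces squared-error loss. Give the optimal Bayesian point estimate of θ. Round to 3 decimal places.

Mode = exp(μ − σ²) = exp(1.13) = 3.096.
Mean = exp(μ + σ²/2) = exp(1.700) = 5.474.
Squared-error loss ⇒ the optimal estimator is the posterior mean.

5.474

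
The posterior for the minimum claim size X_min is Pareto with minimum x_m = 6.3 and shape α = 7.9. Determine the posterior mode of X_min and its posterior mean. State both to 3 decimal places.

MAP: 6.300. Posterior mean: 7.213.

The Pareto density is strictly decreasing on [x_m, ∞), so the mode is x_m = 6.300.
Mean = α·x_m/(α−1) = 7.9·6.3/6.9 = 7.213.
Right-skewed posterior ⇒ mode < mean.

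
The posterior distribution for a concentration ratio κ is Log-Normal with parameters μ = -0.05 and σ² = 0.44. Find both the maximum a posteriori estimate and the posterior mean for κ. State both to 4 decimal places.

κ_MAP = 0.6126, E[κ|data] = 1.1853

Mode = exp(μ − σ²) = exp(-0.49) = 0.6126.
Mean = exp(μ + σ²/2) = exp(0.170) = 1.1853.
The posterior is right-skewed, so the mean exceeds the mode.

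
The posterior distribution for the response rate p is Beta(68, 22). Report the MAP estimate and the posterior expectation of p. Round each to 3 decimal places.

MAP = 0.761; posterior mean = 0.756

Mode = (68−1)/(68+22−2) = 67/88 = 0.761.
Mean = 68/(68+22) = 68/90 = 0.756.
The posterior is left-skewed, so the mode exceeds the mean.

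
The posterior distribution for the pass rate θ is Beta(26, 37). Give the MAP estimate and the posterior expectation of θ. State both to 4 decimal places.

MAP: 0.4098. Posterior mean: 0.4127.

Mode = (26−1)/(26+37−2) = 25/61 = 0.4098.
Mean = 26/(26+37) = 26/63 = 0.4127.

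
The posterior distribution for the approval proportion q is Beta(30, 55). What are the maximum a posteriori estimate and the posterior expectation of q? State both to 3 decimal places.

q_MAP = 0.349, E[q|data] = 0.353

Mode = (30−1)/(30+55−2) = 29/83 = 0.349.
Mean = 30/(30+55) = 30/85 = 0.353.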